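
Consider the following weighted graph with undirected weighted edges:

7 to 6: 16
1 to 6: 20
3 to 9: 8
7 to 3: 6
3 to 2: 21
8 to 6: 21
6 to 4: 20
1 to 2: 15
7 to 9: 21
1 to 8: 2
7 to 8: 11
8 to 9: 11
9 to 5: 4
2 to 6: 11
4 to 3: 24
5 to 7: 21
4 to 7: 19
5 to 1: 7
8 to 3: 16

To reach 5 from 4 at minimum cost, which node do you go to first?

Compare a few routes:
4–7–8–1–5: 19+11+2+7 = 39
4–3–9–5: 24+8+4 = 36
4–7–3–9–5: 19+6+8+4 = 37
The minimum is 36 via 4–3–9–5.
So from 4 the first move is to 3.

3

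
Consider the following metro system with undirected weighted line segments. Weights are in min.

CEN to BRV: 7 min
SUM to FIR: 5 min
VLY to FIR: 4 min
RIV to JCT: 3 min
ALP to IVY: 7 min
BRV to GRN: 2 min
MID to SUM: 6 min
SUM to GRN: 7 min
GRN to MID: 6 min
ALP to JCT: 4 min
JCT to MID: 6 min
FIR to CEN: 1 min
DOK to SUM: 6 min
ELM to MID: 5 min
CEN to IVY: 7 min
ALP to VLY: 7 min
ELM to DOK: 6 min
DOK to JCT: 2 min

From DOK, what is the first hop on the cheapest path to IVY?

Compare a few routes:
DOK - JCT - ALP - VLY - FIR - CEN - IVY: 2+4+7+4+1+7 = 25
DOK - JCT - ALP - IVY: 2+4+7 = 13
DOK - SUM - FIR - CEN - IVY: 6+5+1+7 = 19
DOK - JCT - MID - SUM - FIR - CEN - IVY: 2+6+6+5+1+7 = 27
The minimum is 13 min via DOK - JCT - ALP - IVY.
So from DOK the first move is to JCT.

JCT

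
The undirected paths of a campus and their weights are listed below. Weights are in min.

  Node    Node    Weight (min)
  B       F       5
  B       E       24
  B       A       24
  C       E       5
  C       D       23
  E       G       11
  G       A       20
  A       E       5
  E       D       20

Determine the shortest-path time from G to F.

Compare a few routes:
G–E–A–B–F: 11+5+24+5 = 45
G–A–B–F: 20+24+5 = 49
G–E–B–F: 11+24+5 = 40
G–A–E–B–F: 20+5+24+5 = 54
Cheapest is G–E–B–F at 40 min.

40 min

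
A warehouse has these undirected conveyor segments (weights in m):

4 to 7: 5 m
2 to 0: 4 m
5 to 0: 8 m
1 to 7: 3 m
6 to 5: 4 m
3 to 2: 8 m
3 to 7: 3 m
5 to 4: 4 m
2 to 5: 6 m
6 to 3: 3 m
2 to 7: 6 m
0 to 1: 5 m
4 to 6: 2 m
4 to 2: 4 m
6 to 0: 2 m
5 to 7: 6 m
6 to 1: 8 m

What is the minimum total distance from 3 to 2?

8 m

Compare a few routes:
3 - 6 - 0 - 2: 3+2+4 = 9
3 - 7 - 2: 3+6 = 9
3 - 2: 8 = 8
Cheapest is 3 - 2 at 8 m.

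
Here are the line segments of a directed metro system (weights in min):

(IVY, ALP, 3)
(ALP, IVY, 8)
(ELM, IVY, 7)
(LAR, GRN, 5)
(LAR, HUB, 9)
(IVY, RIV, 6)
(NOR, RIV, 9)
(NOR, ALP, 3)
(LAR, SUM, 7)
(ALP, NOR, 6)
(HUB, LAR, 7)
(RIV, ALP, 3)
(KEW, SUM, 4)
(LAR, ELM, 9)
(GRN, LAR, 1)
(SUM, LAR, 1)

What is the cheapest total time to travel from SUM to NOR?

26 min

Enumerating some paths:
SUM → LAR → ELM → IVY → RIV → ALP → NOR: 1+9+7+6+3+6 = 32
SUM → LAR → ELM → IVY → ALP → NOR: 1+9+7+3+6 = 26
Cheapest is SUM → LAR → ELM → IVY → ALP → NOR at 26 min.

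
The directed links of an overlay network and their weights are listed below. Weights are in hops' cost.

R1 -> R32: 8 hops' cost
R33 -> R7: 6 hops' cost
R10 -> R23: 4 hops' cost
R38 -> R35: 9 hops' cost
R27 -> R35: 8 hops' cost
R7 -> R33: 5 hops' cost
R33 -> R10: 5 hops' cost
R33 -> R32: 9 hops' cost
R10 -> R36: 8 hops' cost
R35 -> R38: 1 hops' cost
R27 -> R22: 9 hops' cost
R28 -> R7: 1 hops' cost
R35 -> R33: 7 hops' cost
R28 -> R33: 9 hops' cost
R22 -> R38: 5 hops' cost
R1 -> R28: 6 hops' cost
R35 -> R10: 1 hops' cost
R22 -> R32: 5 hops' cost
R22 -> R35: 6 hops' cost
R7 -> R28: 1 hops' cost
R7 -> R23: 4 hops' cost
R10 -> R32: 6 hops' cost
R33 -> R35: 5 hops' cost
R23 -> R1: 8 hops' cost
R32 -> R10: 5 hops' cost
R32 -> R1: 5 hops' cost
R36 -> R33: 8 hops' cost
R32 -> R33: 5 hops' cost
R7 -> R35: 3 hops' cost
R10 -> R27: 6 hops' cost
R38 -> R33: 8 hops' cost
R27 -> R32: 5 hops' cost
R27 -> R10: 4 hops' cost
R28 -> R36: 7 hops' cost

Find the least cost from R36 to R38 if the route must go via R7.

18 hops' cost

Shortest R36→R7: R36–R33–R7 = 14
Shortest R7→R38: R7–R35–R38 = 4
Total via R7: 14 + 4 = 18 hops' cost.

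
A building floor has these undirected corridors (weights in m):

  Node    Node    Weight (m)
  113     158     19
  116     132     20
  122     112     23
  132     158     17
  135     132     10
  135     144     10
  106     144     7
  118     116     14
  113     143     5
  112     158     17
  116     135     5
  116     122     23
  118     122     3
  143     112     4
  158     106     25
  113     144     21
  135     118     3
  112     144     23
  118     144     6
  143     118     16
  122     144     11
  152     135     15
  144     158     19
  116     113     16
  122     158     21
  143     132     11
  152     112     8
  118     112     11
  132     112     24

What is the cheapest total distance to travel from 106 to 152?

31 m

Shortest distances from 106:
106: 0
144: 7  (via 106)
118: 13  (via 144)
135: 16  (via 118)
122: 16  (via 118)
116: 21  (via 135)
112: 24  (via 118)
158: 25  (via 106)
132: 26  (via 135)
113: 28  (via 144)
143: 28  (via 112)
152: 31  (via 135)
Shortest route: 106–144–118–135–152 = 31 m.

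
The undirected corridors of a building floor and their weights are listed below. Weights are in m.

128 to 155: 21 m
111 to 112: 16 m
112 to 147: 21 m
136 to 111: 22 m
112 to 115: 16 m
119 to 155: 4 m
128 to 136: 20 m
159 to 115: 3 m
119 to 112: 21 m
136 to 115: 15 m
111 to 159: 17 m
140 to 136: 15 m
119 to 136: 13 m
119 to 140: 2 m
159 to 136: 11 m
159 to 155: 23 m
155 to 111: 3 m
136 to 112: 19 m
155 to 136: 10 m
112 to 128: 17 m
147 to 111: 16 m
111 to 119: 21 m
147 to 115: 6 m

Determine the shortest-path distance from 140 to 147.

25 m

Candidate routes:
140 - 119 - 155 - 111 - 147: 2+4+3+16 = 25
140 - 119 - 136 - 159 - 115 - 147: 2+13+11+3+6 = 35
140 - 119 - 155 - 111 - 159 - 115 - 147: 2+4+3+17+3+6 = 35
140 - 136 - 159 - 115 - 147: 15+11+3+6 = 35
Cheapest is 140 - 119 - 155 - 111 - 147 at 25 m.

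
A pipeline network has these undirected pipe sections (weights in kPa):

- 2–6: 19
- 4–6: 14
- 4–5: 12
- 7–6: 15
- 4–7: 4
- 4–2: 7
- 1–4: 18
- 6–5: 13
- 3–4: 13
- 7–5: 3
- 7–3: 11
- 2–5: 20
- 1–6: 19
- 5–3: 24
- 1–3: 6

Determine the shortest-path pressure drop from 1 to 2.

25 kPa

Candidate routes:
1 → 3 → 4 → 2: 6+13+7 = 26
1 → 3 → 7 → 4 → 2: 6+11+4+7 = 28
1 → 4 → 2: 18+7 = 25
Cheapest is 1 → 4 → 2 at 25 kPa.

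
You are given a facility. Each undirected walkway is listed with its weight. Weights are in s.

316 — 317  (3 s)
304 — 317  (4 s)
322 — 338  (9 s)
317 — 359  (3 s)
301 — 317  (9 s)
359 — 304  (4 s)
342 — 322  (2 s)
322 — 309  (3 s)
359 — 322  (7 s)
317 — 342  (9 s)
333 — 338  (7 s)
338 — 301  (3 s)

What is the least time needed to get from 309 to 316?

Compare a few routes:
309 → 322 → 342 → 317 → 316: 3+2+9+3 = 17
309 → 322 → 359 → 304 → 317 → 316: 3+7+4+4+3 = 21
309 → 322 → 359 → 317 → 316: 3+7+3+3 = 16
The minimum is 16 s via 309 → 322 → 359 → 317 → 316.

16 s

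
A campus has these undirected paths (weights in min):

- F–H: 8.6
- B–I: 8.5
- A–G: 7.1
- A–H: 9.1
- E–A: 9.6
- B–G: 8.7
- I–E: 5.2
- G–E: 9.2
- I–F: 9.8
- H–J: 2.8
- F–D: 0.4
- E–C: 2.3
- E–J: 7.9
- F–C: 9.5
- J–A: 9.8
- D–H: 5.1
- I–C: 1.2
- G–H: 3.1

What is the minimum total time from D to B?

Candidate routes:
D → H → G → B: 5.1+3.1+8.7 = 16.9
D → F → H → G → B: 0.4+8.6+3.1+8.7 = 20.8
D → F → C → I → B: 0.4+9.5+1.2+8.5 = 19.6
D → F → I → B: 0.4+9.8+8.5 = 18.7
The minimum is 16.9 min via D → H → G → B.

16.9 min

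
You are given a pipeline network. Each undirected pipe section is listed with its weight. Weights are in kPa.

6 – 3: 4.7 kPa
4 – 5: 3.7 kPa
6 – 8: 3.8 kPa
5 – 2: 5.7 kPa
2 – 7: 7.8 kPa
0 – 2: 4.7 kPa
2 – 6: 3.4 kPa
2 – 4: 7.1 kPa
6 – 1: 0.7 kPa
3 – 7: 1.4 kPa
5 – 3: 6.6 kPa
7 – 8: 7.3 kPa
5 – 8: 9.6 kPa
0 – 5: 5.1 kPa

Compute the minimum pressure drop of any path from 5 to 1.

Shortest distances from 5:
5: 0
4: 3.7  (via 5)
0: 5.1  (via 5)
2: 5.7  (via 5)
3: 6.6  (via 5)
7: 8  (via 3)
6: 9.1  (via 2)
8: 9.6  (via 5)
1: 9.8  (via 6)
Shortest route: 5 → 2 → 6 → 1 = 9.8 kPa.

9.8 kPa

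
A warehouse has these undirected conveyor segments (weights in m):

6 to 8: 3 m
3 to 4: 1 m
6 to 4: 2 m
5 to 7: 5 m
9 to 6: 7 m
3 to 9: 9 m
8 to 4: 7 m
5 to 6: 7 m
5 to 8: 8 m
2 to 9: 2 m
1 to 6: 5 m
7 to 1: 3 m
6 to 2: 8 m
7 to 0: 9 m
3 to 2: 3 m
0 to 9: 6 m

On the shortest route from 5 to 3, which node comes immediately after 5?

6

Enumerating some paths:
5 - 8 - 6 - 4 - 3: 8+3+2+1 = 14
5 - 6 - 4 - 3: 7+2+1 = 10
Cheapest is 5 - 6 - 4 - 3 at 10 m.
So from 5 the first move is to 6.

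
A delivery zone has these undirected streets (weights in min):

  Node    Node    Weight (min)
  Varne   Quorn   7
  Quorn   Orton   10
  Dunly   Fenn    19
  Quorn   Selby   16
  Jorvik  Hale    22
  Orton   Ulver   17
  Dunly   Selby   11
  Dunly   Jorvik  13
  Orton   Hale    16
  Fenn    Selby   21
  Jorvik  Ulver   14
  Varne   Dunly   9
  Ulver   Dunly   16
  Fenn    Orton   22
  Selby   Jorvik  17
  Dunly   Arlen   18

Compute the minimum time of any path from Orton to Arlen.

Shortest distances from Orton:
Orton: 0
Quorn: 10  (via Orton)
Hale: 16  (via Orton)
Ulver: 17  (via Orton)
Varne: 17  (via Quorn)
Fenn: 22  (via Orton)
Selby: 26  (via Quorn)
Dunly: 26  (via Varne)
Jorvik: 31  (via Ulver)
Arlen: 44  (via Dunly)
Shortest route: Orton → Quorn → Varne → Dunly → Arlen = 44 min.

44 min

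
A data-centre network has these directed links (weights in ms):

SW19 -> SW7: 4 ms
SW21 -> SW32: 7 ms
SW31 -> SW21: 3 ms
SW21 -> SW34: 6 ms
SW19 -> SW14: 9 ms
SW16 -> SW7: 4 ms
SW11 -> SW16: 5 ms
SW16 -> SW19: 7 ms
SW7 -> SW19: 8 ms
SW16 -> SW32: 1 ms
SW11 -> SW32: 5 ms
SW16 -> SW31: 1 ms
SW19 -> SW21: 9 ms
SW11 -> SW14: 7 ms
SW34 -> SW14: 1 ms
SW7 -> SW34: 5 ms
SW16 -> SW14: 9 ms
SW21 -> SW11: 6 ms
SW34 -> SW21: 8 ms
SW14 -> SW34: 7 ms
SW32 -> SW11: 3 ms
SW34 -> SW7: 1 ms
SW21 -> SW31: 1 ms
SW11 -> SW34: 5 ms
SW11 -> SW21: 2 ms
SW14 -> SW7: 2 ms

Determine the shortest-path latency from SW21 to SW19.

Compare a few routes:
SW21 - SW34 - SW14 - SW7 - SW19: 6+1+2+8 = 17
SW21 - SW34 - SW7 - SW19: 6+1+8 = 15
SW21 - SW11 - SW16 - SW19: 6+5+7 = 18
The minimum is 15 ms via SW21 - SW34 - SW7 - SW19.

15 ms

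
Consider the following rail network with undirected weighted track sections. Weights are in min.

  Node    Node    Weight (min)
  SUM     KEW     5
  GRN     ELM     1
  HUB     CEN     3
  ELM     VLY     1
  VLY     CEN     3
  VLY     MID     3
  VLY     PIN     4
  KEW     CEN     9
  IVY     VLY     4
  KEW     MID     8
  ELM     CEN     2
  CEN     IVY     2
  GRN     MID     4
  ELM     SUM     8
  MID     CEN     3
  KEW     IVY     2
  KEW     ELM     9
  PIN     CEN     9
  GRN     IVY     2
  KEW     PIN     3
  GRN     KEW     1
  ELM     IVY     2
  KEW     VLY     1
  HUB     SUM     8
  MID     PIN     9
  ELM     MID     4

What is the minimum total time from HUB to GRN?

6 min

Candidate routes:
HUB - CEN - VLY - ELM - GRN: 3+3+1+1 = 8
HUB - CEN - ELM - VLY - KEW - GRN: 3+2+1+1+1 = 8
HUB - CEN - ELM - GRN: 3+2+1 = 6
HUB - CEN - IVY - GRN: 3+2+2 = 7
The minimum is 6 min via HUB - CEN - ELM - GRN.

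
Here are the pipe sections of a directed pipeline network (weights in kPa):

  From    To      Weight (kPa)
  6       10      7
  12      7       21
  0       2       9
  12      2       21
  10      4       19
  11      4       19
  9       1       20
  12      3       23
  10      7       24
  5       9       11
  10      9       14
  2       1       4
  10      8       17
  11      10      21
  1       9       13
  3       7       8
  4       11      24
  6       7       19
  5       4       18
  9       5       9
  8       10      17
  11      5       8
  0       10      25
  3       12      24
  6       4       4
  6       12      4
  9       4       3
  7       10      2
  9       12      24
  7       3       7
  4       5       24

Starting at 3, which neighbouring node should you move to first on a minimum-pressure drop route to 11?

7

Candidate routes:
3–7–10–9–4–11: 8+2+14+3+24 = 51
3–7–10–9–5–4–11: 8+2+14+9+18+24 = 75
3–7–10–4–11: 8+2+19+24 = 53
3–12–7–10–9–4–11: 24+21+2+14+3+24 = 88
The minimum is 51 kPa via 3–7–10–9–4–11.
So from 3 the first move is to 7.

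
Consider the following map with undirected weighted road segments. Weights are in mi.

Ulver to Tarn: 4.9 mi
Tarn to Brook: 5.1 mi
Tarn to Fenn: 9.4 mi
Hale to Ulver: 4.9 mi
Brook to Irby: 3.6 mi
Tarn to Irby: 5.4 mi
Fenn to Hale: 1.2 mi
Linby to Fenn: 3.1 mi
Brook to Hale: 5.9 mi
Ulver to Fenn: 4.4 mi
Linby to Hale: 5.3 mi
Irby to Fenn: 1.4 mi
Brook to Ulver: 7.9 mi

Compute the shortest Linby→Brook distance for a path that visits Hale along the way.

Best Linby to Hale: Linby–Fenn–Hale costing 4.3
Shortest Hale→Brook: Hale–Brook = 5.9
Total via Hale: 4.3 + 5.9 = 10.2 mi.

10.2 mi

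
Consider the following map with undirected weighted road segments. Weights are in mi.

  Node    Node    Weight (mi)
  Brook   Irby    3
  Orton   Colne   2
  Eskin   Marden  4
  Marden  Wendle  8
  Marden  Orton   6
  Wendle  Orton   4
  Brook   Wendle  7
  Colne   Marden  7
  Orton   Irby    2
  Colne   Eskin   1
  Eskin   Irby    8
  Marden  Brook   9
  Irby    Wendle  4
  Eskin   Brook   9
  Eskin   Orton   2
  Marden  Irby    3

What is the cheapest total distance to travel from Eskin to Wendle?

Candidate routes:
Eskin - Orton - Irby - Wendle: 2+2+4 = 8
Eskin - Orton - Wendle: 2+4 = 6
Eskin - Colne - Orton - Wendle: 1+2+4 = 7
Cheapest is Eskin - Orton - Wendle at 6 mi.

6 mi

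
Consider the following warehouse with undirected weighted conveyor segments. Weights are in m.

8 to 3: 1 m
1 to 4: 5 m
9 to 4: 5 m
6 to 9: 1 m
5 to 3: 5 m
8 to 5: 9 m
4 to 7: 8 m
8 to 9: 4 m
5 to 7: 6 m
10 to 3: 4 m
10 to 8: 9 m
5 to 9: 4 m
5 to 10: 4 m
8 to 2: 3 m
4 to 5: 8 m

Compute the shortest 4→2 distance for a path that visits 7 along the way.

23 m

Shortest 4→7: 4 → 7 = 8
Shortest 7→2: 7 → 5 → 3 → 8 → 2 = 15
Total via 7: 8 + 15 = 23 m.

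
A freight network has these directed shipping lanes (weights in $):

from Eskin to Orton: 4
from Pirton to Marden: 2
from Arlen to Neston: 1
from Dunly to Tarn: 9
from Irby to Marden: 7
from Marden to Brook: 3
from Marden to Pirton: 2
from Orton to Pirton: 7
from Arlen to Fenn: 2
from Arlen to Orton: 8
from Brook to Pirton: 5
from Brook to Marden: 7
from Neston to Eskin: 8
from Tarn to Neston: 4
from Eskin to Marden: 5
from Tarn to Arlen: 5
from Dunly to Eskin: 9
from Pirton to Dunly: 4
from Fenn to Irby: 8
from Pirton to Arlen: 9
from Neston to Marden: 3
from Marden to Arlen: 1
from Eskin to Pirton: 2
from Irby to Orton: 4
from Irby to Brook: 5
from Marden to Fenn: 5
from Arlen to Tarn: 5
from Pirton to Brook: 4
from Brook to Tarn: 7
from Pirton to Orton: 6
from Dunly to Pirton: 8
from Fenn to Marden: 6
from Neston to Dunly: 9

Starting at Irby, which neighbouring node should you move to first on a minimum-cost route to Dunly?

Enumerating some paths:
Irby → Brook → Pirton → Dunly: 5+5+4 = 14
Irby → Marden → Pirton → Dunly: 7+2+4 = 13
The minimum is $13 via Irby → Marden → Pirton → Dunly.
So from Irby the first move is to Marden.

Marden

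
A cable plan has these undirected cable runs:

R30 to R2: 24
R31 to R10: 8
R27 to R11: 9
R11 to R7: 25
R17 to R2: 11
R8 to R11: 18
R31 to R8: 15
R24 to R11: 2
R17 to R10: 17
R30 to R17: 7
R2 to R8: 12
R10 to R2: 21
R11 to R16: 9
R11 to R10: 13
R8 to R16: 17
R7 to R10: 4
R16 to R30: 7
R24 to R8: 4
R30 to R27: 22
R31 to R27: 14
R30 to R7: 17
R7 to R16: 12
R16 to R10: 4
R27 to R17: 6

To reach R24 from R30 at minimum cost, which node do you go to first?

Compare a few routes:
R30–R17–R27–R11–R24: 7+6+9+2 = 24
R30–R16–R8–R24: 7+17+4 = 28
R30–R16–R11–R24: 7+9+2 = 18
R30–R16–R10–R11–R24: 7+4+13+2 = 26
The minimum is 18 via R30–R16–R11–R24.
So from R30 the first move is to R16.

R16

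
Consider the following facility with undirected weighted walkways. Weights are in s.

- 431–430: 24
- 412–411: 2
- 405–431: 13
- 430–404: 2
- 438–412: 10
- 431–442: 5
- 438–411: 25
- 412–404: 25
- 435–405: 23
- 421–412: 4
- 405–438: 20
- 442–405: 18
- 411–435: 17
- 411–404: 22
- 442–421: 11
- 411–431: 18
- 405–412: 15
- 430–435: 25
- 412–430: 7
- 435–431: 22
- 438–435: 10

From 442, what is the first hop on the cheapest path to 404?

421

Enumerating some paths:
442 - 431 - 430 - 404: 5+24+2 = 31
442 - 421 - 412 - 430 - 404: 11+4+7+2 = 24
Cheapest is 442 - 421 - 412 - 430 - 404 at 24 s.
So from 442 the first move is to 421.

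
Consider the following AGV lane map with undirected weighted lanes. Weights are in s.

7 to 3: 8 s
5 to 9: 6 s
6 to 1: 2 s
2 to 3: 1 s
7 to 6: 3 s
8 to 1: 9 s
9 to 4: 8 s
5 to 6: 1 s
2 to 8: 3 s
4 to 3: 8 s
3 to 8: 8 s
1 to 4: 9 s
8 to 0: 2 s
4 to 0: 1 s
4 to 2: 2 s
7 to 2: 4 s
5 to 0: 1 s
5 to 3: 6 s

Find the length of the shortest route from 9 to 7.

Enumerating some paths:
9 - 5 - 0 - 4 - 2 - 7: 6+1+1+2+4 = 14
9 - 5 - 6 - 7: 6+1+3 = 10
9 - 4 - 2 - 7: 8+2+4 = 14
The minimum is 10 s via 9 - 5 - 6 - 7.

10 s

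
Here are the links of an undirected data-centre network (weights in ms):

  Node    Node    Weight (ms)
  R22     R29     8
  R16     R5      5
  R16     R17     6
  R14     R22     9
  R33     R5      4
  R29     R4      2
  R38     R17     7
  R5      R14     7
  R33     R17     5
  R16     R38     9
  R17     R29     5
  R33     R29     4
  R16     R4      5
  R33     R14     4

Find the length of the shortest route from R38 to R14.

Running Dijkstra from R38:
R38: 0
R17: 7  (via R38)
R16: 9  (via R38)
R33: 12  (via R17)
R29: 12  (via R17)
R5: 14  (via R16)
R4: 14  (via R16)
R14: 16  (via R33)
Shortest route: R38–R17–R33–R14 = 16 ms.

16 ms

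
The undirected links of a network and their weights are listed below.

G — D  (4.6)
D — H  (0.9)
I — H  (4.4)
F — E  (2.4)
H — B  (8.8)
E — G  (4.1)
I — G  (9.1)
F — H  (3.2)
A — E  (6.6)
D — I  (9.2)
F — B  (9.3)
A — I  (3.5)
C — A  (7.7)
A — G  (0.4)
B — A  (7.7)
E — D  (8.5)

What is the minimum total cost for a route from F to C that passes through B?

Best F to B: F–B costing 9.3
Shortest B→C: B–A–C = 15.4
Total via B: 9.3 + 15.4 = 24.7.

24.7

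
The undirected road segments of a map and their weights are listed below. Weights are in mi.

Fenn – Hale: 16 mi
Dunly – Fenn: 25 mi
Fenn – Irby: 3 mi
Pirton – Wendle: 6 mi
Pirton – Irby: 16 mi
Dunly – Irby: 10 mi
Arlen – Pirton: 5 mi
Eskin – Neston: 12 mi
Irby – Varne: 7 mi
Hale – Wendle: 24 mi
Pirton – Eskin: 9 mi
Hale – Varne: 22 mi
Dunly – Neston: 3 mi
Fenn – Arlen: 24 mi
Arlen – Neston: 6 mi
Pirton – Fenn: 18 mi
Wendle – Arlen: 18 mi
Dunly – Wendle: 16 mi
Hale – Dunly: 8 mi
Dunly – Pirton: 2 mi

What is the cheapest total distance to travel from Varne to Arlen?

24 mi

Settle nodes by increasing distance from Varne:
Varne: 0
Irby: 7  (via Varne)
Fenn: 10  (via Irby)
Dunly: 17  (via Irby)
Pirton: 19  (via Dunly)
Neston: 20  (via Dunly)
Hale: 22  (via Varne)
Arlen: 24  (via Pirton)
Shortest route: Varne → Irby → Dunly → Pirton → Arlen = 24 mi.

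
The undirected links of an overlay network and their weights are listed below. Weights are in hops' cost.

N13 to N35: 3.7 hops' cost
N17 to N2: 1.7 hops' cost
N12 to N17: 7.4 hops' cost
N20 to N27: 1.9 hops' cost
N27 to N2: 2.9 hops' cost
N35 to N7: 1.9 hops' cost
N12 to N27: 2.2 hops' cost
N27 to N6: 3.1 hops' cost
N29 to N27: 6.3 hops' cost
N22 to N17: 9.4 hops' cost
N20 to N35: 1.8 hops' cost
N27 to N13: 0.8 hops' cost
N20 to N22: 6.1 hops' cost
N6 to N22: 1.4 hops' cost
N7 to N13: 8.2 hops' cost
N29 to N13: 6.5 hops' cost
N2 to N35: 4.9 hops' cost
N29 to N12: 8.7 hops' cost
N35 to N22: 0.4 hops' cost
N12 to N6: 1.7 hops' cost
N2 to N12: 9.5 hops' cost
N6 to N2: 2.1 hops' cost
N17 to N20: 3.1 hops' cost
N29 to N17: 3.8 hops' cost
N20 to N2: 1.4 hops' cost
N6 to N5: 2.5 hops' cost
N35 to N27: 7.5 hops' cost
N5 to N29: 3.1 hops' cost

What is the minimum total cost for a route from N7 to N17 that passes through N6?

Shortest N7→N6: N7–N35–N22–N6 = 3.7
Shortest N6→N17: N6–N2–N17 = 3.8
Total via N6: 3.7 + 3.8 = 7.5 hops' cost.

7.5 hops' cost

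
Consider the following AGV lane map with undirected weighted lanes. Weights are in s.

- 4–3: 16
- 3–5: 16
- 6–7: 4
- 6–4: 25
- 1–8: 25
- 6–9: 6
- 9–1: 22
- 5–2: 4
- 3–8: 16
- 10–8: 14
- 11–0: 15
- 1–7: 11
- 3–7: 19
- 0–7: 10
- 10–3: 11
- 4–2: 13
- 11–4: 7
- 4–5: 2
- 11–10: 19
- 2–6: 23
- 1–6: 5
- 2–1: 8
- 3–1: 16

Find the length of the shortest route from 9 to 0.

20 s

Candidate routes:
9–6–1–7–0: 6+5+11+10 = 32
9–6–7–0: 6+4+10 = 20
Cheapest is 9–6–7–0 at 20 s.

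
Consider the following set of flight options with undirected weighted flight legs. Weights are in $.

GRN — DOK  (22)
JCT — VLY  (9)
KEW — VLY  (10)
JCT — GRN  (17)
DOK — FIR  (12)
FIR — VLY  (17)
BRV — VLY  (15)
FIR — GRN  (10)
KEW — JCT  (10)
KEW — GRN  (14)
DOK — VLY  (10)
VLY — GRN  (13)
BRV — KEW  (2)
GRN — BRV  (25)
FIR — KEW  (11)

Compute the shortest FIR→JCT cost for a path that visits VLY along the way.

Best FIR to VLY: FIR–VLY costing 17
Shortest VLY→JCT: VLY–JCT = 9
Total via VLY: 17 + 9 = $26.

$26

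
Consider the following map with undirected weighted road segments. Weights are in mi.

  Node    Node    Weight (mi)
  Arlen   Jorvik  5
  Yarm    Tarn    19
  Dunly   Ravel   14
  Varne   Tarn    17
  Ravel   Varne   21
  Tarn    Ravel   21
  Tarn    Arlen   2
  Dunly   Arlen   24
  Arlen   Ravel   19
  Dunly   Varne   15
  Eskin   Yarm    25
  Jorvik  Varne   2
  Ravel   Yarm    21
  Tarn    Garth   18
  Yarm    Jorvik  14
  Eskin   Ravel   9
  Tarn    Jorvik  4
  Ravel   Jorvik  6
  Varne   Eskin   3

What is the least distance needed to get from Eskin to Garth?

Shortest distances from Eskin:
Eskin: 0
Varne: 3  (via Eskin)
Jorvik: 5  (via Varne)
Tarn: 9  (via Jorvik)
Ravel: 9  (via Eskin)
Arlen: 10  (via Jorvik)
Dunly: 18  (via Varne)
Yarm: 19  (via Jorvik)
Garth: 27  (via Tarn)
Shortest route: Eskin–Varne–Jorvik–Tarn–Garth = 27 mi.

27 mi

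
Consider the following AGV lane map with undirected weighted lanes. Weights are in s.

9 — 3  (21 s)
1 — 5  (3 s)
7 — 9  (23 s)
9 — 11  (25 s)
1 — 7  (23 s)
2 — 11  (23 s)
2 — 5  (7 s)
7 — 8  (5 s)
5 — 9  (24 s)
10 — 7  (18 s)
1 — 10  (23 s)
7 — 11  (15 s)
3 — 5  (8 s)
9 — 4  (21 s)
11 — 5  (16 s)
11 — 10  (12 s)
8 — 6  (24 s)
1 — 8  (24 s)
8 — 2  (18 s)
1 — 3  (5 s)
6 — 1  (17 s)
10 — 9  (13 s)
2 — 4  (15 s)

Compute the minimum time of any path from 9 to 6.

Running Dijkstra from 9:
9: 0
10: 13  (via 9)
3: 21  (via 9)
4: 21  (via 9)
7: 23  (via 9)
5: 24  (via 9)
11: 25  (via 9)
1: 26  (via 3)
8: 28  (via 7)
2: 31  (via 5)
6: 43  (via 1)
Shortest route: 9 → 3 → 1 → 6 = 43 s.

43 s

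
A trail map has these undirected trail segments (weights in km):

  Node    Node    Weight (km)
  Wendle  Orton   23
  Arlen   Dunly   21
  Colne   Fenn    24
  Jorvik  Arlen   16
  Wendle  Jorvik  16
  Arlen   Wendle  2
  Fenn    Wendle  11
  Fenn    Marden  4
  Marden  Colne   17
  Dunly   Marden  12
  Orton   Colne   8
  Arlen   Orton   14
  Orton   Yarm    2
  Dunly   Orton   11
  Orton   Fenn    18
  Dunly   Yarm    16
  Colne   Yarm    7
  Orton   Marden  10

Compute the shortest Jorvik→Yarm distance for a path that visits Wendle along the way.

34 km

Shortest Jorvik→Wendle: Jorvik → Wendle = 16
Best Wendle to Yarm: Wendle → Arlen → Orton → Yarm costing 18
Total via Wendle: 16 + 18 = 34 km.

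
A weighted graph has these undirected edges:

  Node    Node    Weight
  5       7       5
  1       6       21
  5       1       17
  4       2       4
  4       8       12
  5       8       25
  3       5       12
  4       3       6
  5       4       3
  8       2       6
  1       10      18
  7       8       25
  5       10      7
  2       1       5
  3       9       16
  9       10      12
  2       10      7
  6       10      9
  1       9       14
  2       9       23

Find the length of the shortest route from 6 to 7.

Enumerating some paths:
6 → 10 → 2 → 4 → 5 → 7: 9+7+4+3+5 = 28
6 → 1 → 2 → 4 → 5 → 7: 21+5+4+3+5 = 38
6 → 10 → 5 → 7: 9+7+5 = 21
The minimum is 21 via 6 → 10 → 5 → 7.

21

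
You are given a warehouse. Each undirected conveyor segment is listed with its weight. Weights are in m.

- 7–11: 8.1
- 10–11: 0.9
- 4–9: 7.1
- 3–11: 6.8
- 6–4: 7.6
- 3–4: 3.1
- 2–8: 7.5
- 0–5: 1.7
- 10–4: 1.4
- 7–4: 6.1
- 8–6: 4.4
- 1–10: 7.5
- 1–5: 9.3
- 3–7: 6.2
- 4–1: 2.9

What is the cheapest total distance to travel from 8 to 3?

Compare a few routes:
8 - 6 - 4 - 3: 4.4+7.6+3.1 = 15.1
8 - 6 - 4 - 10 - 11 - 3: 4.4+7.6+1.4+0.9+6.8 = 21.1
The minimum is 15.1 m via 8 - 6 - 4 - 3.

15.1 m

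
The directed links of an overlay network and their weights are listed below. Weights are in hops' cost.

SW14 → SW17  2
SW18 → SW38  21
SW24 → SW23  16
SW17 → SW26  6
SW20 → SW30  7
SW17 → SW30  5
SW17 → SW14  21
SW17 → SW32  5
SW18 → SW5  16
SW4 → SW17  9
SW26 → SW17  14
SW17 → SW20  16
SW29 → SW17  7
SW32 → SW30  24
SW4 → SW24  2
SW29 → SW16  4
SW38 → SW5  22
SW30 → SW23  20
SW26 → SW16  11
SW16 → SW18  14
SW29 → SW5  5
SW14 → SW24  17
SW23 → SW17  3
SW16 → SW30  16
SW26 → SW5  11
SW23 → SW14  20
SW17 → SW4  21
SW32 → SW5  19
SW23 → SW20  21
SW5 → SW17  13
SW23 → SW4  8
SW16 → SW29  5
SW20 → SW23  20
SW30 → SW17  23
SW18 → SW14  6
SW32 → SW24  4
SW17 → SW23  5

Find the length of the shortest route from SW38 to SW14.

56 hops' cost

Compare a few routes:
SW38 → SW5 → SW17 → SW23 → SW14: 22+13+5+20 = 60
SW38 → SW5 → SW17 → SW14: 22+13+21 = 56
Cheapest is SW38 → SW5 → SW17 → SW14 at 56 hops' cost.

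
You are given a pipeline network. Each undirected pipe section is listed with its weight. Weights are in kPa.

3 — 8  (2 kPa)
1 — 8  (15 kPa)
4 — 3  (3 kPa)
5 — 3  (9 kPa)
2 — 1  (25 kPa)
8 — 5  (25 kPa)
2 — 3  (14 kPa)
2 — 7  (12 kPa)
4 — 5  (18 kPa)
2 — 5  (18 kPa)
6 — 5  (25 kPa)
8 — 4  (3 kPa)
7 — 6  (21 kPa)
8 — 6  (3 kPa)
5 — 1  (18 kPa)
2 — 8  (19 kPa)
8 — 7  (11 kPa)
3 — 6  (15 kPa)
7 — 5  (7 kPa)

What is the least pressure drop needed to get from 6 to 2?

19 kPa

Candidate routes:
6–8–3–2: 3+2+14 = 19
6–8–4–3–2: 3+3+3+14 = 23
6–8–2: 3+19 = 22
6–8–7–2: 3+11+12 = 26
Cheapest is 6–8–3–2 at 19 kPa.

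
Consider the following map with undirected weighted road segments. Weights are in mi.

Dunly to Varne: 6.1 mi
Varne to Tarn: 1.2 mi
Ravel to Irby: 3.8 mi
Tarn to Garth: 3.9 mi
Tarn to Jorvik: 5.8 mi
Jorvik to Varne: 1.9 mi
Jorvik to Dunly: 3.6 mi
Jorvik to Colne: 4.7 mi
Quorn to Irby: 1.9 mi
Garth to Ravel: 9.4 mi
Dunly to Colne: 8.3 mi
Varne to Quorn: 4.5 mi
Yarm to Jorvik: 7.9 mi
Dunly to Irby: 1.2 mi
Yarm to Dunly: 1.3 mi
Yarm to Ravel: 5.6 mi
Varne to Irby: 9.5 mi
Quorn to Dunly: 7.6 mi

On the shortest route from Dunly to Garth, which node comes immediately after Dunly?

Enumerating some paths:
Dunly → Varne → Tarn → Garth: 6.1+1.2+3.9 = 11.2
Dunly → Jorvik → Varne → Tarn → Garth: 3.6+1.9+1.2+3.9 = 10.6
Cheapest is Dunly → Jorvik → Varne → Tarn → Garth at 10.6 mi.
So from Dunly the first move is to Jorvik.

Jorvik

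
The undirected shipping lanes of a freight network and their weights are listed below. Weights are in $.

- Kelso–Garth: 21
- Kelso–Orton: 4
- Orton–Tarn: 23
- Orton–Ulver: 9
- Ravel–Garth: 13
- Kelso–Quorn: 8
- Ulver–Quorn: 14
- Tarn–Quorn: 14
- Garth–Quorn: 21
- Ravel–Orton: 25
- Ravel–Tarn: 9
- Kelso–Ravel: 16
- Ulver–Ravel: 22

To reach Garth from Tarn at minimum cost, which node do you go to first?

Ravel

Enumerating some paths:
Tarn–Quorn–Garth: 14+21 = 35
Tarn–Quorn–Kelso–Garth: 14+8+21 = 43
Tarn–Ravel–Kelso–Garth: 9+16+21 = 46
Tarn–Ravel–Garth: 9+13 = 22
Cheapest is Tarn–Ravel–Garth at $22.
So from Tarn the first move is to Ravel.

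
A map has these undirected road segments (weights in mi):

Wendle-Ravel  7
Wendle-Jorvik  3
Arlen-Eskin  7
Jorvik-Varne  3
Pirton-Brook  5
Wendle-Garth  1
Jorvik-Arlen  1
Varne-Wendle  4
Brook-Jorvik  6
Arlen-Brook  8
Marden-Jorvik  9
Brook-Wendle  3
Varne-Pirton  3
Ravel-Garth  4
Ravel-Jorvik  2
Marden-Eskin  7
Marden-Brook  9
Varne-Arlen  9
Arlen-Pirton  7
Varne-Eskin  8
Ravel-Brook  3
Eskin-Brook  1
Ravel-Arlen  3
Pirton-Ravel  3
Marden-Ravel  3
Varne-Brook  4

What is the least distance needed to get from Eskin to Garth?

Shortest distances from Eskin:
Eskin: 0
Brook: 1  (via Eskin)
Wendle: 4  (via Brook)
Ravel: 4  (via Brook)
Varne: 5  (via Brook)
Garth: 5  (via Wendle)
Shortest route: Eskin–Brook–Wendle–Garth = 5 mi.

5 mi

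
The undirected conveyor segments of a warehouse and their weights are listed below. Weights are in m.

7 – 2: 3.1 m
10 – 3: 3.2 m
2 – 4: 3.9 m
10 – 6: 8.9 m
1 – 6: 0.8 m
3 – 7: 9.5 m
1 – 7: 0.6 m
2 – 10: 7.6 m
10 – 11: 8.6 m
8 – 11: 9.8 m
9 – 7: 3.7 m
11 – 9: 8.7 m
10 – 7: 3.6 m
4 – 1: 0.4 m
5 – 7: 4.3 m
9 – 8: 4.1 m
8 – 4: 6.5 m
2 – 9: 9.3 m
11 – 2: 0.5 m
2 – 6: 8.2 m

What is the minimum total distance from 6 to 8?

7.7 m

Running Dijkstra from 6:
6: 0
1: 0.8  (via 6)
4: 1.2  (via 1)
7: 1.4  (via 1)
2: 4.5  (via 7)
10: 5  (via 7)
11: 5  (via 2)
9: 5.1  (via 7)
5: 5.7  (via 7)
8: 7.7  (via 4)
Shortest route: 6 → 1 → 4 → 8 = 7.7 m.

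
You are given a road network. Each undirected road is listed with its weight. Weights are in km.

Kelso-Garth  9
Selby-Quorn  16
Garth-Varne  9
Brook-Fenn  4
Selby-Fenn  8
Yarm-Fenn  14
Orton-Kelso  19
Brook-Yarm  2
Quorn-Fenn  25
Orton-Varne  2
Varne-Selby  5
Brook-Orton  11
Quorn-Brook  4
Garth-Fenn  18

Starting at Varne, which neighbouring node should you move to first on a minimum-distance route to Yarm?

Candidate routes:
Varne - Orton - Brook - Yarm: 2+11+2 = 15
Varne - Selby - Fenn - Yarm: 5+8+14 = 27
Varne - Selby - Fenn - Brook - Yarm: 5+8+4+2 = 19
Varne - Selby - Quorn - Brook - Yarm: 5+16+4+2 = 27
Cheapest is Varne - Orton - Brook - Yarm at 15 km.
So from Varne the first move is to Orton.

Orton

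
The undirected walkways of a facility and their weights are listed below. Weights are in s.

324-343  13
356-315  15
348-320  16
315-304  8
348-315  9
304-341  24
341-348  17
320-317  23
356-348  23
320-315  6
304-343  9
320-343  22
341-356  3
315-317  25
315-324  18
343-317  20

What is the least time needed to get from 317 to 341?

Enumerating some paths:
317–315–356–341: 25+15+3 = 43
317–320–315–356–341: 23+6+15+3 = 47
Cheapest is 317–315–356–341 at 43 s.

43 s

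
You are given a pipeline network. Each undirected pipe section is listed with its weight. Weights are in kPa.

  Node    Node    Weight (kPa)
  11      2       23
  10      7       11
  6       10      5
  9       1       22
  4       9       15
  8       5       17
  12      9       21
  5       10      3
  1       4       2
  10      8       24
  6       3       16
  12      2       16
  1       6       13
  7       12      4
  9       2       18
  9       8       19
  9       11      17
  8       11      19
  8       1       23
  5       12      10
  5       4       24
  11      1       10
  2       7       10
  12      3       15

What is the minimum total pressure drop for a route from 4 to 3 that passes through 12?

48 kPa

Best 4 to 12: 4–1–6–10–5–12 costing 33
Best 12 to 3: 12–3 costing 15
Total via 12: 33 + 15 = 48 kPa.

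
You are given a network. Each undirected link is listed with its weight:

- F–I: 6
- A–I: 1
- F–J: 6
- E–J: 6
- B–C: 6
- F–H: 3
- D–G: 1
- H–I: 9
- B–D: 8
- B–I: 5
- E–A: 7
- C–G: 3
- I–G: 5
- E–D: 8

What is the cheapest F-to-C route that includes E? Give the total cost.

24

Shortest F→E: F → J → E = 12
Shortest E→C: E → D → G → C = 12
Total via E: 12 + 12 = 24.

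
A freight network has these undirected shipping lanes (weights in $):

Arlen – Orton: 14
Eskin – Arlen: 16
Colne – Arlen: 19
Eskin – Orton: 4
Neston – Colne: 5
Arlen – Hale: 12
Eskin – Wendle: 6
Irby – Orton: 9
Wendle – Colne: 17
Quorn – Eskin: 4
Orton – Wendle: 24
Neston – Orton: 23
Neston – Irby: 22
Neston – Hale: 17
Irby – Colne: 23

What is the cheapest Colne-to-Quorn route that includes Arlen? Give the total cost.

$39

Shortest Colne→Arlen: Colne → Arlen = 19
Shortest Arlen→Quorn: Arlen → Eskin → Quorn = 20
Total via Arlen: 19 + 20 = $39.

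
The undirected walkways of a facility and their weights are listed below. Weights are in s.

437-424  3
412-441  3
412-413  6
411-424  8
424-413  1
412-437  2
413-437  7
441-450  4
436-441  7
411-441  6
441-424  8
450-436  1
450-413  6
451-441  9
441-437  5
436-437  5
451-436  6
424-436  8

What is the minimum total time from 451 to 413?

Compare a few routes:
451 → 436 → 450 → 413: 6+1+6 = 13
451 → 436 → 424 → 413: 6+8+1 = 15
451 → 436 → 437 → 424 → 413: 6+5+3+1 = 15
Cheapest is 451 → 436 → 450 → 413 at 13 s.

13 s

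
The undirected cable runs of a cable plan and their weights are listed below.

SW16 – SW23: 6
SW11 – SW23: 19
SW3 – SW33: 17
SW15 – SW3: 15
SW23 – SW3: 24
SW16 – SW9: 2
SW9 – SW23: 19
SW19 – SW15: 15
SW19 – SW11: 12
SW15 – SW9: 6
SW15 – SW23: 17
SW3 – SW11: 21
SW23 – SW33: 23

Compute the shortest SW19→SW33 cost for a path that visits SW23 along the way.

Shortest SW19→SW23: SW19 → SW15 → SW9 → SW16 → SW23 = 29
Shortest SW23→SW33: SW23 → SW33 = 23
Total via SW23: 29 + 23 = 52.

52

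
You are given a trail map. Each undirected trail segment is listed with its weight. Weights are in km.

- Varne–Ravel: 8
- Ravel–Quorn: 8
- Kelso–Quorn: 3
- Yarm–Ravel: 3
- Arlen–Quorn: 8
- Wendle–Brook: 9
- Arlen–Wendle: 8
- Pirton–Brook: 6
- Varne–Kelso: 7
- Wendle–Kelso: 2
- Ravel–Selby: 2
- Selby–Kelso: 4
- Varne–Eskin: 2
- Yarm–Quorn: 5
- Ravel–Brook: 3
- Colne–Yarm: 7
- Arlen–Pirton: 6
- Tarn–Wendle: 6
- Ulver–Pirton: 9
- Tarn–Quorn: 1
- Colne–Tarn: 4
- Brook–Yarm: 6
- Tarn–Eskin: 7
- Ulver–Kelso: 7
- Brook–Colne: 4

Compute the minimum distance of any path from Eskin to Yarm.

13 km

Shortest distances from Eskin:
Eskin: 0
Varne: 2  (via Eskin)
Tarn: 7  (via Eskin)
Quorn: 8  (via Tarn)
Kelso: 9  (via Varne)
Ravel: 10  (via Varne)
Wendle: 11  (via Kelso)
Colne: 11  (via Tarn)
Selby: 12  (via Ravel)
Yarm: 13  (via Quorn)
Shortest route: Eskin → Tarn → Quorn → Yarm = 13 km.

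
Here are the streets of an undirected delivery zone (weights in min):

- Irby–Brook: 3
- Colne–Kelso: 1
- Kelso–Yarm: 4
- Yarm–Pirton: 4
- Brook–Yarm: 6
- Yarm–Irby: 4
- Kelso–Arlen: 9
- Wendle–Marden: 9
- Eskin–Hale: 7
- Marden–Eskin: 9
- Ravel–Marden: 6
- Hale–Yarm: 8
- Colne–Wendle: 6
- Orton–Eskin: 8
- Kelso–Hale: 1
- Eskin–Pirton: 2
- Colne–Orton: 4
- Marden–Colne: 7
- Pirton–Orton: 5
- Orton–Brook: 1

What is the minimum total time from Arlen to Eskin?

17 min

Compare a few routes:
Arlen - Kelso - Hale - Eskin: 9+1+7 = 17
Arlen - Kelso - Colne - Orton - Pirton - Eskin: 9+1+4+5+2 = 21
Arlen - Kelso - Yarm - Pirton - Eskin: 9+4+4+2 = 19
Cheapest is Arlen - Kelso - Hale - Eskin at 17 min.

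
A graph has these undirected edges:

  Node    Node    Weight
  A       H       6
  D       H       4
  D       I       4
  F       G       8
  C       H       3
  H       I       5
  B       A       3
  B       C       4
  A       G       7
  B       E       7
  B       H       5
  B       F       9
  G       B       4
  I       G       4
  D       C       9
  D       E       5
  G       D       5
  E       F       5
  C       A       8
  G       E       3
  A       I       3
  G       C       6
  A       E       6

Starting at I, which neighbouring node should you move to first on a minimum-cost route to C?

Candidate routes:
I–G–C: 4+6 = 10
I–A–B–C: 3+3+4 = 10
I–H–C: 5+3 = 8
Cheapest is I–H–C at 8.
So from I the first move is to H.

H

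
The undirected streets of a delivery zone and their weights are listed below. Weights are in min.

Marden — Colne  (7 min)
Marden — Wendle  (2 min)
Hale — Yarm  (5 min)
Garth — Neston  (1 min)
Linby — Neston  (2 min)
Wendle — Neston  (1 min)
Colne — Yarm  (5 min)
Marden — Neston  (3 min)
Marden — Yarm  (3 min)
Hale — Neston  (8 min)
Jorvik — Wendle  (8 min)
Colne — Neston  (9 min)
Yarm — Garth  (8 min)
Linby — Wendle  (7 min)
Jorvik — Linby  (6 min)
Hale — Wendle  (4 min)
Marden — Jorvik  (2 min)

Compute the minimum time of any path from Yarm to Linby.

Compare a few routes:
Yarm → Marden → Jorvik → Linby: 3+2+6 = 11
Yarm → Marden → Neston → Linby: 3+3+2 = 8
Yarm → Hale → Wendle → Neston → Linby: 5+4+1+2 = 12
Yarm → Garth → Neston → Linby: 8+1+2 = 11
Cheapest is Yarm → Marden → Neston → Linby at 8 min.

8 min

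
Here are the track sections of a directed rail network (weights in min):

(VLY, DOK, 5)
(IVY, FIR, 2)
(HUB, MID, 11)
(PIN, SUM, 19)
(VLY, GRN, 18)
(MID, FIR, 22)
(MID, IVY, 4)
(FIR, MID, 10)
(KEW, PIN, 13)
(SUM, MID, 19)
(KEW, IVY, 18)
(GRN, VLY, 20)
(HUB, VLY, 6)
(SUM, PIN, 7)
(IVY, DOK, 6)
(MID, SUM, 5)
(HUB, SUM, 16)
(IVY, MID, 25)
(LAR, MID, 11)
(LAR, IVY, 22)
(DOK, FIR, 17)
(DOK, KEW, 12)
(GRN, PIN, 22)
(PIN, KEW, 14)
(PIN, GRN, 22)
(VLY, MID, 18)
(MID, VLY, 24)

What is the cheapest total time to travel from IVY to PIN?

24 min

Settle nodes by increasing distance from IVY:
IVY: 0
FIR: 2  (via IVY)
DOK: 6  (via IVY)
MID: 12  (via FIR)
SUM: 17  (via MID)
KEW: 18  (via DOK)
PIN: 24  (via SUM)
Shortest route: IVY–FIR–MID–SUM–PIN = 24 min.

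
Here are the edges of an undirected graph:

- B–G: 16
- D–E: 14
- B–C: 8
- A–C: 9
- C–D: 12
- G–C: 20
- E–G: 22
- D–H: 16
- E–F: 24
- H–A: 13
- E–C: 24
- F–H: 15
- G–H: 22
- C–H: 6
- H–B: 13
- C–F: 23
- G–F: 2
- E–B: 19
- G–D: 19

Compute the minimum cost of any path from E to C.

Running Dijkstra from E:
E: 0
D: 14  (via E)
B: 19  (via E)
G: 22  (via E)
C: 24  (via E)
Shortest route: E → C = 24.

24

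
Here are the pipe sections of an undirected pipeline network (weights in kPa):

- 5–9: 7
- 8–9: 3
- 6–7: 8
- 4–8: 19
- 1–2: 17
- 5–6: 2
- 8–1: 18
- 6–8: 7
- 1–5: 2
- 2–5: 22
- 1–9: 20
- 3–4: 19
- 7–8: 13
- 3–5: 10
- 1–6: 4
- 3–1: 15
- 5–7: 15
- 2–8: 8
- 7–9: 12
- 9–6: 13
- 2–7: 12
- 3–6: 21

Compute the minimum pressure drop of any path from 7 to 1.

Candidate routes:
7 - 5 - 1: 15+2 = 17
7 - 5 - 6 - 1: 15+2+4 = 21
7 - 6 - 1: 8+4 = 12
7 - 9 - 5 - 1: 12+7+2 = 21
The minimum is 12 kPa via 7 - 6 - 1.

12 kPa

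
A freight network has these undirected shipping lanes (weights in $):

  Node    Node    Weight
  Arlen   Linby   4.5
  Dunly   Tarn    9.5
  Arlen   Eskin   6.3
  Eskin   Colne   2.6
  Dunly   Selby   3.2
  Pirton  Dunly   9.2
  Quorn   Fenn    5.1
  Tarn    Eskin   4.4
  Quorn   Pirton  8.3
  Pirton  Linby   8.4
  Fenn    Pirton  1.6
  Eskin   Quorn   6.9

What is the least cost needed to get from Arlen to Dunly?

$20.2

Candidate routes:
Arlen → Eskin → Tarn → Dunly: 6.3+4.4+9.5 = 20.2
Arlen → Eskin → Quorn → Fenn → Pirton → Dunly: 6.3+6.9+5.1+1.6+9.2 = 29.1
Arlen → Linby → Pirton → Dunly: 4.5+8.4+9.2 = 22.1
Cheapest is Arlen → Eskin → Tarn → Dunly at $20.2.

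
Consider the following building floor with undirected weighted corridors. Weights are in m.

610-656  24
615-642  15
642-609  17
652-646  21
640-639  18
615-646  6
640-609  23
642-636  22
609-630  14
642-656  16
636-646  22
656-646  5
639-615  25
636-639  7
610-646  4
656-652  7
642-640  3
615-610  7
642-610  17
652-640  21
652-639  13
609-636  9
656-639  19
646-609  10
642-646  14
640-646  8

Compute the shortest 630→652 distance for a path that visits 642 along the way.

54 m

Shortest 630→642: 630–609–642 = 31
Best 642 to 652: 642–656–652 costing 23
Total via 642: 31 + 23 = 54 m.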